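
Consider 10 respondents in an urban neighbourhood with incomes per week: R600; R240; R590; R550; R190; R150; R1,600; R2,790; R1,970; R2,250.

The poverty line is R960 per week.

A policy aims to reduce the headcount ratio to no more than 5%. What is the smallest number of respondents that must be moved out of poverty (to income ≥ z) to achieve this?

6

6 of the 10 respondents are poor, so H = 6/10 = 0.600.
A headcount ratio of at most 5% allows at most ⌊0.05 × 10⌋ = 0 poor respondents.
So at least 6 − 0 = 6 must be lifted.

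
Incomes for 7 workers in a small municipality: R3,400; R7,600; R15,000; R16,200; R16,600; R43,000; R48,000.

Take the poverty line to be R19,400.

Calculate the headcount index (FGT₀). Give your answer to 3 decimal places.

0.714

5 of the 7 workers have income below R19,400.
H = 5/7 = 0.714.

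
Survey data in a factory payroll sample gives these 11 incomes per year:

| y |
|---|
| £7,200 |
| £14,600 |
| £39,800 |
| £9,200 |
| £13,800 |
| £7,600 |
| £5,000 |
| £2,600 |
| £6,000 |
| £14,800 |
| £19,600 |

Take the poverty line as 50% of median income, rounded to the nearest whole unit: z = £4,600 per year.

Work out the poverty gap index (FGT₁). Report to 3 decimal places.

0.040

Incomes under z: £2,600 (q = 1 of N = 11).
Shortfall ratios: (4600−2600)/4600 = 0.4348.
Sum of shortfalls = 0.434783; P₁ averages over all N: 0.434783 / 11 = 0.040.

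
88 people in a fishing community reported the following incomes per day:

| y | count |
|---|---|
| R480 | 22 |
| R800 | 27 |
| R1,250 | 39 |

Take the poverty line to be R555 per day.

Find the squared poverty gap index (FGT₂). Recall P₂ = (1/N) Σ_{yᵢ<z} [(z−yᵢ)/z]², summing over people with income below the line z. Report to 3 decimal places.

Below the line: 22×R480 (q = 22 of N = 88).
Relative gaps: (555−480)/555 = 0.1351 (×22).
Squared: 0.0183 (×22).
Sum = 0.401753; P₂ = 0.401753 / 88 = 0.005.

0.005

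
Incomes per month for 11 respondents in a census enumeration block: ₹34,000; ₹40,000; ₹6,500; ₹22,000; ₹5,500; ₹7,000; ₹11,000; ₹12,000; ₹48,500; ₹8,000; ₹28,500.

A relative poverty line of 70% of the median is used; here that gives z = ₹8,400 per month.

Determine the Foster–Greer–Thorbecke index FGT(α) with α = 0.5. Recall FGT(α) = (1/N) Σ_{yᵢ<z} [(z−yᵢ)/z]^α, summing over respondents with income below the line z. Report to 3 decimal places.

0.154

Poor units: ₹5,500, ₹6,500, ₹7,000, ₹8,000 (q = 4 of N = 11).
Gap ratios (z−y)/z: (8400−5500)/8400 = 0.3452; (8400−6500)/8400 = 0.2262; (8400−7000)/8400 = 0.1667; (8400−8000)/8400 = 0.0476.
Raised to α = 0.5: 0.58757; 0.47559; 0.40825; 0.21822.
Sum = 1.689631; FGT(0.5) = 1.689631 / 11 = 0.154.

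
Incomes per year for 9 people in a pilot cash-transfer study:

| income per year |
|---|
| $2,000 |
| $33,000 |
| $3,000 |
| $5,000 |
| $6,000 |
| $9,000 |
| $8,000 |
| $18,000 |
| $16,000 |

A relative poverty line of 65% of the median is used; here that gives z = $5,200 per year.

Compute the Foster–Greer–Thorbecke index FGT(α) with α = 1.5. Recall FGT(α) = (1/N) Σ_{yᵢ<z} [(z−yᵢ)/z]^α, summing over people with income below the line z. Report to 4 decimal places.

Below the line: $2,000, $3,000, $5,000 (q = 3 of N = 9).
Shortfall ratios: (5200−2000)/5200 = 0.6154; (5200−3000)/5200 = 0.4231; (5200−5000)/5200 = 0.0385.
Raised to α = 1.5: 0.48275; 0.27519; 0.00754.
Sum = 0.765478; FGT(1.5) = 0.765478 / 9 = 0.0851.

0.0851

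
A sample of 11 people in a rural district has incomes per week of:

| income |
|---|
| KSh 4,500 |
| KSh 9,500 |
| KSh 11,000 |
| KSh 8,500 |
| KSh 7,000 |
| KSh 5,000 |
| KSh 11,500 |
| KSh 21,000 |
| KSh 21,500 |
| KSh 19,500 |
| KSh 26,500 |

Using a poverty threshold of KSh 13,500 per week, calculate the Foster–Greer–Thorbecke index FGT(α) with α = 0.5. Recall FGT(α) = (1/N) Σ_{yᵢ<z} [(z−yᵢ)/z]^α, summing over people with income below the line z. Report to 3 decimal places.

Poor units: KSh 4,500, KSh 5,000, KSh 7,000, KSh 8,500, KSh 9,500, KSh 11,000, KSh 11,500 (q = 7 of N = 11).
Gap ratios (z−y)/z: (13500−4500)/13500 = 0.6667; (13500−5000)/13500 = 0.6296; (13500−7000)/13500 = 0.4815; (13500−8500)/13500 = 0.3704; (13500−9500)/13500 = 0.2963; (13500−11000)/13500 = 0.1852; (13500−11500)/13500 = 0.1481.
Raised to α = 0.5: 0.81650; 0.79349; 0.69389; 0.60858; 0.54433; 0.43033; 0.38490.
Sum = 4.272021; FGT(0.5) = 4.272021 / 11 = 0.388.

0.388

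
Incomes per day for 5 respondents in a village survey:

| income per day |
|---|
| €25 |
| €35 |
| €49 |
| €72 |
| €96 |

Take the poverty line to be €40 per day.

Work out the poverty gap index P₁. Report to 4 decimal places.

0.1000

Below the line: €25, €35 (q = 2 of N = 5).
Normalized shortfalls: (40−25)/40 = 0.3750; (40−35)/40 = 0.1250.
Sum of shortfalls = 0.500000; P₁ averages over all N: 0.500000 / 5 = 0.1000.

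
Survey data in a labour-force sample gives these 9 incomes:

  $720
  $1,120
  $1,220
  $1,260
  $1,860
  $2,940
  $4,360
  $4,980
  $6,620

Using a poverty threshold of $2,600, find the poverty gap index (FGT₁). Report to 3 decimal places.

0.291

Below z: $720, $1,120, $1,220, $1,260, $1,860 (q = 5 of N = 9).
Gap ratios (z−y)/z: (2600−720)/2600 = 0.7231; (2600−1120)/2600 = 0.5692; (2600−1220)/2600 = 0.5308; (2600−1260)/2600 = 0.5154; (2600−1860)/2600 = 0.2846.
Σ = 2.623077. Dividing by the full population N = 9 gives P₁ = 0.291.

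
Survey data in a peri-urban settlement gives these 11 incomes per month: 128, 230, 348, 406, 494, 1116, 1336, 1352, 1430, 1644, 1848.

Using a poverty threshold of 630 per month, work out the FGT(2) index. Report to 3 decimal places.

Below the line: 128, 230, 348, 406, 494 (q = 5 of N = 11).
Normalized shortfalls: (630−128)/630 = 0.7968; (630−230)/630 = 0.6349; (630−348)/630 = 0.4476; (630−406)/630 = 0.3556; (630−494)/630 = 0.2159.
Squared: 0.6349; 0.4031; 0.2004; 0.1264; 0.0466.
Sum = 1.411439; P₂ = 1.411439 / 11 = 0.128.

0.128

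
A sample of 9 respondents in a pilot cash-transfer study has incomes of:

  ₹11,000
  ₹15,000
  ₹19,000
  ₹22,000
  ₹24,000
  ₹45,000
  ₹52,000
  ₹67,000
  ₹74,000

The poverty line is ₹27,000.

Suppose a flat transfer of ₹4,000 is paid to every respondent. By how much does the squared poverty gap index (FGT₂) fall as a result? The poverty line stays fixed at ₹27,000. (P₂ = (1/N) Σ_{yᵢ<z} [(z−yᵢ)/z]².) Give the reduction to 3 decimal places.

Before: below the line — ₹11,000, ₹15,000, ₹19,000, ₹22,000, ₹24,000; squared poverty gap index (FGT₂) = 0.07590.
After the ₹4,000 transfer: below the line — ₹15,000, ₹19,000, ₹23,000, ₹26,000; squared poverty gap index (FGT₂) = 0.03429.
Reduction = 0.07590 − 0.03429 = 0.042.

0.042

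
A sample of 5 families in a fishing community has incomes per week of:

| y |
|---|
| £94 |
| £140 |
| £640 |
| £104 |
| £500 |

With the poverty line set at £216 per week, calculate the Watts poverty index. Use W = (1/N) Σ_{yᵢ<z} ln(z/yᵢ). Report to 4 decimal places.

0.3993

Poor units: £94, £104, £140 (q = 3 of N = 5).
Log shortfalls: ln(216/94) = 0.8320; ln(216/104) = 0.7309; ln(216/140) = 0.4336.
W = 1.996507 / 5 = 0.3993.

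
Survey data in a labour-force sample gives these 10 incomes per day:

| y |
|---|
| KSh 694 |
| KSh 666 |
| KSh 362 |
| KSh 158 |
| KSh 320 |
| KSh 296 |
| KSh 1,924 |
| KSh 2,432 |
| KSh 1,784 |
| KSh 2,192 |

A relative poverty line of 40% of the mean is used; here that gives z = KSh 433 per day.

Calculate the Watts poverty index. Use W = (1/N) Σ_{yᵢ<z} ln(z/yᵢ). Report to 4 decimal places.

0.1870

Poor units: KSh 158, KSh 296, KSh 320, KSh 362 (q = 4 of N = 10).
Log gaps: ln(433/158) = 1.0081; ln(433/296) = 0.3804; ln(433/320) = 0.3024; ln(433/362) = 0.1791.
W = 1.870031 / 10 = 0.1870.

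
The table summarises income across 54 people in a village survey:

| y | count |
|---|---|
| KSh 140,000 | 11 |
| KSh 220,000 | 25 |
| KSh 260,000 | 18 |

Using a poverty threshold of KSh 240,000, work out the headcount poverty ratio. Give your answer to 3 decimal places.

0.667

36 of the 54 people have income below KSh 240,000.
H = 36/54 = 0.667.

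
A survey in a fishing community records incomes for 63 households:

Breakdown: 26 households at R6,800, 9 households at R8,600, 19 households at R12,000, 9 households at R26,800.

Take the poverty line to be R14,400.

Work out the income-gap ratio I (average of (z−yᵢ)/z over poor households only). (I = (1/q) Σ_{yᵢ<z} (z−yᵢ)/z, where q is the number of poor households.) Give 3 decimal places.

Below z: 26×R6,800, 9×R8,600, 19×R12,000 (q = 54 of N = 63).
Relative gaps: 0.5278 (×26), 0.4028 (×9), 0.1667 (×19); sum = 20.513889.
The income-gap ratio divides by q (the poor only): 20.513889 / 54 = 0.380.

0.380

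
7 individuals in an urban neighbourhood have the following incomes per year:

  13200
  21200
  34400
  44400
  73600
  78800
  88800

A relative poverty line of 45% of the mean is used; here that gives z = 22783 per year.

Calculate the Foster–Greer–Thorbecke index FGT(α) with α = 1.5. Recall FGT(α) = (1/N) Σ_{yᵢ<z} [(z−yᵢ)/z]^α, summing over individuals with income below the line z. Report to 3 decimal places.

0.042

Below the line: 13200, 21200 (q = 2 of N = 7).
Gap ratios (z−y)/z: (22783−13200)/22783 = 0.4206; (22783−21200)/22783 = 0.0695.
Raised to α = 1.5: 0.27279; 0.01831.
Sum = 0.291110; FGT(1.5) = 0.291110 / 7 = 0.042.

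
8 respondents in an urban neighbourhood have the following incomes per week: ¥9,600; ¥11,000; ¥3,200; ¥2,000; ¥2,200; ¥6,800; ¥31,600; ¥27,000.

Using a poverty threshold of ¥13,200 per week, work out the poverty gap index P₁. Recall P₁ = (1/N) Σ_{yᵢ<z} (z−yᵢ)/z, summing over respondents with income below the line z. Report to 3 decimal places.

Below the line: ¥2,000, ¥2,200, ¥3,200, ¥6,800, ¥9,600, ¥11,000 (q = 6 of N = 8).
Gap ratios (z−y)/z: (13200−2000)/13200 = 0.8485; (13200−2200)/13200 = 0.8333; (13200−3200)/13200 = 0.7576; (13200−6800)/13200 = 0.4848; (13200−9600)/13200 = 0.2727; (13200−11000)/13200 = 0.1667.
Sum of shortfalls = 3.363636; P₁ averages over all N: 3.363636 / 8 = 0.420.

0.420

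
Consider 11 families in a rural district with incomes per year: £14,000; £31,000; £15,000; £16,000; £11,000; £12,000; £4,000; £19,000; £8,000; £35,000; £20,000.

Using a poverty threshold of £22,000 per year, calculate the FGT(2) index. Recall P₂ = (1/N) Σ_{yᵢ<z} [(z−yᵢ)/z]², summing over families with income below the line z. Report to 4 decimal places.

Incomes under z: £4,000, £8,000, £11,000, £12,000, £14,000, £15,000, £16,000, £19,000, £20,000 (q = 9 of N = 11).
Gap ratios (z−y)/z: (22000−4000)/22000 = 0.8182; (22000−8000)/22000 = 0.6364; (22000−11000)/22000 = 0.5000; (22000−12000)/22000 = 0.4545; (22000−14000)/22000 = 0.3636; (22000−15000)/22000 = 0.3182; (22000−16000)/22000 = 0.2727; (22000−19000)/22000 = 0.1364; (22000−20000)/22000 = 0.0909.
Squared: 0.6694; 0.4050; 0.2500; 0.2066; 0.1322; 0.1012; 0.0744; 0.0186; 0.0083.
Sum = 1.865702; P₂ = 1.865702 / 11 = 0.1696.

0.1696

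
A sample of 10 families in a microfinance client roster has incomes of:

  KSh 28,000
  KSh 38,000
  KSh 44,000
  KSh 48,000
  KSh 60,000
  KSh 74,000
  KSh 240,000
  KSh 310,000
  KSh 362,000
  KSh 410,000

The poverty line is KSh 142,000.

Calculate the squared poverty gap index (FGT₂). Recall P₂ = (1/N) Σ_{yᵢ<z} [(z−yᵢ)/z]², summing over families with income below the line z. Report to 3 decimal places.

Below z: KSh 28,000, KSh 38,000, KSh 44,000, KSh 48,000, KSh 60,000, KSh 74,000 (q = 6 of N = 10).
Shortfall ratios: (142000−28000)/142000 = 0.8028; (142000−38000)/142000 = 0.7324; (142000−44000)/142000 = 0.6901; (142000−48000)/142000 = 0.6620; (142000−60000)/142000 = 0.5775; (142000−74000)/142000 = 0.4789.
Squared: 0.6445; 0.5364; 0.4763; 0.4382; 0.3335; 0.2293.
Sum = 2.658203; P₂ = 2.658203 / 10 = 0.266.

0.266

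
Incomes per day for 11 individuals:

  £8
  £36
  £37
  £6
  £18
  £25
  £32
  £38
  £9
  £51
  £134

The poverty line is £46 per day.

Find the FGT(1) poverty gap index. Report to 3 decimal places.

0.405

Below z: £6, £8, £9, £18, £25, £32, £36, £37, £38 (q = 9 of N = 11).
Gap ratios (z−y)/z: (46−6)/46 = 0.8696; (46−8)/46 = 0.8261; (46−9)/46 = 0.8043; (46−18)/46 = 0.6087; (46−25)/46 = 0.4565; (46−32)/46 = 0.3043; (46−36)/46 = 0.2174; (46−37)/46 = 0.1957; (46−38)/46 = 0.1739.
Sum of shortfalls = 4.456522; P₁ averages over all N: 4.456522 / 11 = 0.405.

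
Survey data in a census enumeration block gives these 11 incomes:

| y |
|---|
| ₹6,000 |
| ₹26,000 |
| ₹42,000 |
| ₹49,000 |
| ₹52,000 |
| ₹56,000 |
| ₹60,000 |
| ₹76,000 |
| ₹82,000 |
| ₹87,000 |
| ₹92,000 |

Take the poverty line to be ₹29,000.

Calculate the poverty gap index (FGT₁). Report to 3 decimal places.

0.082

Below the line: ₹6,000, ₹26,000 (q = 2 of N = 11).
Normalized shortfalls: (29000−6000)/29000 = 0.7931; (29000−26000)/29000 = 0.1034.
Sum of shortfalls = 0.896552; P₁ averages over all N: 0.896552 / 11 = 0.082.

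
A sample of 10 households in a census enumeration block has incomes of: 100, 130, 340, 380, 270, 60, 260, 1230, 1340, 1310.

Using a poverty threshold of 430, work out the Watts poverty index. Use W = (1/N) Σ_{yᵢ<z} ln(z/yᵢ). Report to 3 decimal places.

0.595

Poor units: 60, 100, 130, 260, 270, 340, 380 (q = 7 of N = 10).
Log shortfalls: ln(430/60) = 1.9694; ln(430/100) = 1.4586; ln(430/130) = 1.1963; ln(430/260) = 0.5031; ln(430/270) = 0.4654; ln(430/340) = 0.2348; ln(430/380) = 0.1236.
W = 5.951227 / 10 = 0.595.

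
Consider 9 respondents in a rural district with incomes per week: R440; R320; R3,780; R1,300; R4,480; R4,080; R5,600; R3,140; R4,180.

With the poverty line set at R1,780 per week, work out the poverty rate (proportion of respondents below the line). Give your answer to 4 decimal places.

0.3333

3 of the 9 respondents have income below R1,780.
H = 3/9 = 0.3333.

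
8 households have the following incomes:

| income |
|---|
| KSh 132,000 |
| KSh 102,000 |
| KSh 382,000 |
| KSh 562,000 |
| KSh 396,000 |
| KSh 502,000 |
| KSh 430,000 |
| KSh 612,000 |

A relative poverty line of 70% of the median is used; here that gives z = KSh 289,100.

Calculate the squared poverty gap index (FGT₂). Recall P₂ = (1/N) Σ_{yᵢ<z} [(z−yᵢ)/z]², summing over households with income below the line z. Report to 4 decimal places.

0.0893

Poor units: KSh 102,000, KSh 132,000 (q = 2 of N = 8).
Relative gaps: (289100−102000)/289100 = 0.6472; (289100−132000)/289100 = 0.5434.
Squared: 0.4188; 0.2953.
Sum = 0.714138; P₂ = 0.714138 / 8 = 0.0893.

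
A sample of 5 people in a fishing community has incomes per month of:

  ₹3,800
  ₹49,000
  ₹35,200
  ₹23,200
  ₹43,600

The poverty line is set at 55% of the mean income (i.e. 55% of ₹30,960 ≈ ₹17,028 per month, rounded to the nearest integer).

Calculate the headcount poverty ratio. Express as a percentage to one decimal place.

1 of the 5 people have income below ₹17,028.
H = 1/5 = 20.0%.

20.0%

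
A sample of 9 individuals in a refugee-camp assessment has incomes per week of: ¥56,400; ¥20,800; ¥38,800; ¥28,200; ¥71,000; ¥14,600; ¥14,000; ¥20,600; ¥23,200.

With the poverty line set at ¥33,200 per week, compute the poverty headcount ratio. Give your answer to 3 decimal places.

6 of the 9 individuals have income below ¥33,200.
H = 6/9 = 0.667.

0.667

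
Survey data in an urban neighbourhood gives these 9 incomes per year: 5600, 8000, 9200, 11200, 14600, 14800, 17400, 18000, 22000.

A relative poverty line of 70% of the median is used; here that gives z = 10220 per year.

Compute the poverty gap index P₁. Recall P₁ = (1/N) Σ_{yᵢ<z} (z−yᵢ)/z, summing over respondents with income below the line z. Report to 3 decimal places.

Below the line: 5600, 8000, 9200 (q = 3 of N = 9).
Shortfall ratios: (10220−5600)/10220 = 0.4521; (10220−8000)/10220 = 0.2172; (10220−9200)/10220 = 0.0998.
Sum of shortfalls = 0.769080; P₁ averages over all N: 0.769080 / 9 = 0.085.

0.085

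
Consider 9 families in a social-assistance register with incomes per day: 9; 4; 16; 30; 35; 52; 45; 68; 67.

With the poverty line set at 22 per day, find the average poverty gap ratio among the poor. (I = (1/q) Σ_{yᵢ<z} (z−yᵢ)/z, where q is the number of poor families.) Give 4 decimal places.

0.5606

Incomes under z: 4, 9, 16 (q = 3 of N = 9).
Shortfall ratios (z−y)/z: 0.8182, 0.5909, 0.2727; sum = 1.681818.
The income-gap ratio divides by q (the poor only): 1.681818 / 3 = 0.5606.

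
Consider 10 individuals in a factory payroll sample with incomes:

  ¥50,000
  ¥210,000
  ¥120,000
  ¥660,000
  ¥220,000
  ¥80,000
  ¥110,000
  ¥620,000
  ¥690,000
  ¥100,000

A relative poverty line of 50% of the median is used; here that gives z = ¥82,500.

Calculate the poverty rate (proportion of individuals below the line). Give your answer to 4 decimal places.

0.2000

2 of the 10 individuals have income below ¥82,500.
H = 2/10 = 0.2000.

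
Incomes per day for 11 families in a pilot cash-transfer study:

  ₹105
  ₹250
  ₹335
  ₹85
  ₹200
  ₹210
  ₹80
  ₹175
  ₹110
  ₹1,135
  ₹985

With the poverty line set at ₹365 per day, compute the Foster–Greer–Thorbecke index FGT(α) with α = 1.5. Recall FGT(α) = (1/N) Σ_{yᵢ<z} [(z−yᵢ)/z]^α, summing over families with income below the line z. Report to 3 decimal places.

0.337

Incomes under z: ₹80, ₹85, ₹105, ₹110, ₹175, ₹200, ₹210, ₹250, ₹335 (q = 9 of N = 11).
Normalized shortfalls: (365−80)/365 = 0.7808; (365−85)/365 = 0.7671; (365−105)/365 = 0.7123; (365−110)/365 = 0.6986; (365−175)/365 = 0.5205; (365−200)/365 = 0.4521; (365−210)/365 = 0.4247; (365−250)/365 = 0.3151; (365−335)/365 = 0.0822.
Raised to α = 1.5: 0.68997; 0.67189; 0.60120; 0.58394; 0.37557; 0.30394; 0.27673; 0.17685; 0.02356.
Sum = 3.703657; FGT(1.5) = 3.703657 / 11 = 0.337.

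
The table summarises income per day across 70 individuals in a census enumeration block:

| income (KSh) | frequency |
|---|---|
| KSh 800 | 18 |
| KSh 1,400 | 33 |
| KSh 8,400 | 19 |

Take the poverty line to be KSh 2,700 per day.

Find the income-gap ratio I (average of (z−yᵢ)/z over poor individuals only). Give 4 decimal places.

0.5599

Below z: 18×KSh 800, 33×KSh 1,400 (q = 51 of N = 70).
Relative gaps: 0.7037 (×18), 0.4815 (×33); sum = 28.555556.
The income-gap ratio divides by q (the poor only): 28.555556 / 51 = 0.5599.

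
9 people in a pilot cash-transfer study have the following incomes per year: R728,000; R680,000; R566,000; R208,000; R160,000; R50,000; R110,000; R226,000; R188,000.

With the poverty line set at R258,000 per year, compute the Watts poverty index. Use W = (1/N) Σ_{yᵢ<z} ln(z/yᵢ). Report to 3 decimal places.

Poor units: R50,000, R110,000, R160,000, R188,000, R208,000, R226,000 (q = 6 of N = 9).
Log gaps: ln(258000/50000) = 1.6409; ln(258000/110000) = 0.8525; ln(258000/160000) = 0.4778; ln(258000/188000) = 0.3165; ln(258000/208000) = 0.2154; ln(258000/226000) = 0.1324.
W = 3.635565 / 9 = 0.404.

0.404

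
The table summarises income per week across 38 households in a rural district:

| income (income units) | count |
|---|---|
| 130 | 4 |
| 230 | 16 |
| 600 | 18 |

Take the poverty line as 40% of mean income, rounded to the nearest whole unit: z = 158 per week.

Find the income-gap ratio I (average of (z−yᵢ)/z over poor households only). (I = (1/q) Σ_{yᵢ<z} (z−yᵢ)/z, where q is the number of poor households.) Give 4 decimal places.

0.1772

Below z: 4×130 (q = 4 of N = 38).
Shortfall ratios (z−y)/z: 0.1772 (×4); sum = 0.708861.
I averages over the q = 4 poor units only: 0.708861 / 4 = 0.1772.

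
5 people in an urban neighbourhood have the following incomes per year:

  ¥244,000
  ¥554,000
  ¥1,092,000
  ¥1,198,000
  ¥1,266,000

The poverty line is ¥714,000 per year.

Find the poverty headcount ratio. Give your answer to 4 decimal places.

2 of the 5 people have income below ¥714,000.
H = 2/5 = 0.4000.

0.4000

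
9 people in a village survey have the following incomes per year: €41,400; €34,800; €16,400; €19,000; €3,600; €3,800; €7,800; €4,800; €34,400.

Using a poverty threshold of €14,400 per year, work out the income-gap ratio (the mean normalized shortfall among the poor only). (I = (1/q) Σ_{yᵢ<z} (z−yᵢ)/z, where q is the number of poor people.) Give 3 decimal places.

0.653

Below z: €3,600, €3,800, €4,800, €7,800 (q = 4 of N = 9).
Shortfall ratios (z−y)/z: 0.7500, 0.7361, 0.6667, 0.4583; sum = 2.611111.
The income-gap ratio divides by q (the poor only): 2.611111 / 4 = 0.653.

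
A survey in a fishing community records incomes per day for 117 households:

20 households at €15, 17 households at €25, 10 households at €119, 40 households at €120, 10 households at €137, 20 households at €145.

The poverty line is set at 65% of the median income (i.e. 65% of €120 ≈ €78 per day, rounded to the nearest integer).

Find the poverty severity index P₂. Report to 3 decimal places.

Incomes under z: 20×€15, 17×€25 (q = 37 of N = 117).
Gap ratios (z−y)/z: (78−15)/78 = 0.8077 (×20); (78−25)/78 = 0.6795 (×17).
Squared: 0.6524 (×20); 0.4617 (×17).
Sum = 20.896285; P₂ = 20.896285 / 117 = 0.179.

0.179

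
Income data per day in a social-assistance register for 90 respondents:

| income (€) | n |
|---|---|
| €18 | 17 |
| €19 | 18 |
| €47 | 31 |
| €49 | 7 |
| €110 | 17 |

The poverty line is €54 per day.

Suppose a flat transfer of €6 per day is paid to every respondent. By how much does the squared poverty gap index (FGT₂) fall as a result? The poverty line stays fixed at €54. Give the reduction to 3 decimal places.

0.058

Before: below the line — 17×€18, 18×€19, 31×€47, 7×€49; squared poverty gap index (FGT₂) = 0.17442.
After the €6 transfer: below the line — 17×€24, 18×€25, 31×€53; squared poverty gap index (FGT₂) = 0.11610.
Reduction = 0.17442 − 0.11610 = 0.058.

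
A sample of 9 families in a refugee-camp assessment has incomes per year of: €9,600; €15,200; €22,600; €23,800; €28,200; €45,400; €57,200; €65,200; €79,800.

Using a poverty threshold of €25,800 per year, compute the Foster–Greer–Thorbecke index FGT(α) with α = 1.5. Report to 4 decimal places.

0.0918

Below the line: €9,600, €15,200, €22,600, €23,800 (q = 4 of N = 9).
Relative gaps: (25800−9600)/25800 = 0.6279; (25800−15200)/25800 = 0.4109; (25800−22600)/25800 = 0.1240; (25800−23800)/25800 = 0.0775.
Raised to α = 1.5: 0.49756; 0.26335; 0.04368; 0.02158.
Sum = 0.826169; FGT(1.5) = 0.826169 / 9 = 0.0918.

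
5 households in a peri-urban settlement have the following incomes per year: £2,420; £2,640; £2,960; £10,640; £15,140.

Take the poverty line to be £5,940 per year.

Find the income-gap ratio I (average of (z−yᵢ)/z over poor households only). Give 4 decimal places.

Below the line: £2,420, £2,640, £2,960 (q = 3 of N = 5).
Shortfall ratios (z−y)/z: 0.5926, 0.5556, 0.5017; sum = 1.649832.
The income-gap ratio divides by q (the poor only): 1.649832 / 3 = 0.5499.

0.5499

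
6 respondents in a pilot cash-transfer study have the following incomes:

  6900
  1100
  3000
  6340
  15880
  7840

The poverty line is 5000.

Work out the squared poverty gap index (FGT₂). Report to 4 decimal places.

Below the line: 1100, 3000 (q = 2 of N = 6).
Shortfall ratios: (5000−1100)/5000 = 0.7800; (5000−3000)/5000 = 0.4000.
Squared: 0.6084; 0.1600.
Sum = 0.768400; P₂ = 0.768400 / 6 = 0.1281.

0.1281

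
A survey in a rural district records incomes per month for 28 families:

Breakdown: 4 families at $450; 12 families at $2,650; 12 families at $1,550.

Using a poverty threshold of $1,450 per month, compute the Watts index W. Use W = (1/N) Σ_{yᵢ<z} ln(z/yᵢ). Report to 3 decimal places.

0.167

Below z: 4×$450 (q = 4 of N = 28).
Log gaps: ln(1450/450) = 1.1701 (×4).
W = 4.680285 / 28 = 0.167.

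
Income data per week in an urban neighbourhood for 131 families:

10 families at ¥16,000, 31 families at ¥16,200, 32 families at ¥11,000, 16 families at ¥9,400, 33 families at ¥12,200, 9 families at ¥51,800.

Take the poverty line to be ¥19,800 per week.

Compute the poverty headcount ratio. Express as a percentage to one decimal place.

122 of the 131 families have income below ¥19,800.
H = 122/131 = 93.1%.

93.1%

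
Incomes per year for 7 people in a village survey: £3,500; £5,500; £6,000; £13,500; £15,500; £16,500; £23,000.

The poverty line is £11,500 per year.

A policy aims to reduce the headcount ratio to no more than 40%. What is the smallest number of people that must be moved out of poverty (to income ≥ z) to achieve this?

3 of the 7 people are poor, so H = 3/7 = 0.429.
A headcount ratio of at most 40% allows at most ⌊0.40 × 7⌋ = 2 poor people.
So at least 3 − 2 = 1 must be lifted.

1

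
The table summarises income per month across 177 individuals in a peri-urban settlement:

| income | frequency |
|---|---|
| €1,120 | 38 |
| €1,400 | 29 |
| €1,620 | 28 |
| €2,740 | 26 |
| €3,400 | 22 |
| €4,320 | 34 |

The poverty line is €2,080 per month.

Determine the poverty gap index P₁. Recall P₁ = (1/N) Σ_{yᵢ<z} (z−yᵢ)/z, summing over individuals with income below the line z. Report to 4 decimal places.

0.1876

Below the line: 38×€1,120, 29×€1,400, 28×€1,620 (q = 95 of N = 177).
Shortfall ratios: (2080−1120)/2080 = 0.4615 (×38); (2080−1400)/2080 = 0.3269 (×29); (2080−1620)/2080 = 0.2212 (×28).
Σ = 33.211538. Dividing by the full population N = 177 gives P₁ = 0.1876.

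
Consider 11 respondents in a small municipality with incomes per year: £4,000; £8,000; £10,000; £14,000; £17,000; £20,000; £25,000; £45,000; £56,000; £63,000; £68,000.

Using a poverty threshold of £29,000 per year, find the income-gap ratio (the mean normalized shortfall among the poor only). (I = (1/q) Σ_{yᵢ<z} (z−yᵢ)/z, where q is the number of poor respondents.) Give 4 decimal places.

Poor units: £4,000, £8,000, £10,000, £14,000, £17,000, £20,000, £25,000 (q = 7 of N = 11).
Shortfall ratios (z−y)/z: 0.8621, 0.7241, 0.6552, 0.5172, 0.4138, 0.3103, 0.1379; sum = 3.620690.
I averages over the q = 7 poor units only: 3.620690 / 7 = 0.5172.

0.5172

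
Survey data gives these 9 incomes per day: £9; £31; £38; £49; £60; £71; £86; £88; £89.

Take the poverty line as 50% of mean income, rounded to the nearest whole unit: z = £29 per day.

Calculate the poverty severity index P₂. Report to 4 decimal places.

0.0528

Below z: £9 (q = 1 of N = 9).
Normalized shortfalls: (29−9)/29 = 0.6897.
Squared: 0.4756.
Sum = 0.475624; P₂ = 0.475624 / 9 = 0.0528.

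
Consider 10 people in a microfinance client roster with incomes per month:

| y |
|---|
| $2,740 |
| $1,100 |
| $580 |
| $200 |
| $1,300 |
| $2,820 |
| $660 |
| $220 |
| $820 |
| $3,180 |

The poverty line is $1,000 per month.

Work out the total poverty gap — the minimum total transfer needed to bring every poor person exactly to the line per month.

Poor units: $200, $220, $580, $660, $820 (q = 5 of N = 10).
Individual gaps: 1000−200 = 800; 1000−220 = 780; 1000−580 = 420; 1000−660 = 340; 1000−820 = 180.
Aggregate gap = $2,520.

$2,520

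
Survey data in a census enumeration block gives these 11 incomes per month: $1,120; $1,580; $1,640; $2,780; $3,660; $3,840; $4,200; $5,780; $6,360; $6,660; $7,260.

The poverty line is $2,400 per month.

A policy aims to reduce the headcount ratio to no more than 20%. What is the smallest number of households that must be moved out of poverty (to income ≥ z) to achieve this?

1

Currently q = 3 of N = 11 are below the line (H = 0.273).
A headcount ratio of at most 20% allows at most ⌊0.20 × 11⌋ = 2 poor households.
So at least 3 − 2 = 1 must be lifted.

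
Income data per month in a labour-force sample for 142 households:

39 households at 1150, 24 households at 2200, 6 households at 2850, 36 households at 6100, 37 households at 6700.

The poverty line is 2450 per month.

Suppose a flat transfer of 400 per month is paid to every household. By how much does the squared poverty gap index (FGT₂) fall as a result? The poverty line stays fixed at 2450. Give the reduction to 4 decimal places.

0.0420

Before: below the line — 39×1150, 24×2200; squared poverty gap index (FGT₂) = 0.079087.
After the 400 transfer: below the line — 39×1550; squared poverty gap index (FGT₂) = 0.037062.
Reduction = 0.079087 − 0.037062 = 0.0420.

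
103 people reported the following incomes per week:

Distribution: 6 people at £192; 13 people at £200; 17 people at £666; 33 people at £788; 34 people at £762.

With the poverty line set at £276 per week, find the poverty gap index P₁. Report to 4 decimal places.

Below z: 6×£192, 13×£200 (q = 19 of N = 103).
Gap ratios (z−y)/z: (276−192)/276 = 0.3043 (×6); (276−200)/276 = 0.2754 (×13).
Σ = 5.405797. Dividing by the full population N = 103 gives P₁ = 0.0525.

0.0525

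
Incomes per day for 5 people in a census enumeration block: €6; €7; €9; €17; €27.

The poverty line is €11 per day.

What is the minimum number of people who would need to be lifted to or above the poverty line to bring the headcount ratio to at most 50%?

Currently q = 3 of N = 5 are below the line (H = 0.600).
A headcount ratio of at most 50% allows at most ⌊0.50 × 5⌋ = 2 poor people.
So at least 3 − 2 = 1 must be lifted.

1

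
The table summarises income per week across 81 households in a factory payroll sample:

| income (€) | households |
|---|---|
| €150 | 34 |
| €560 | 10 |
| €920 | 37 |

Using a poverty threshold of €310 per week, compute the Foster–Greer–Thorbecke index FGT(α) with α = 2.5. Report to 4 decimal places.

Below z: 34×€150 (q = 34 of N = 81).
Shortfall ratios: (310−150)/310 = 0.5161 (×34).
Raised to α = 2.5: 0.19138 (×34).
Sum = 6.506908; FGT(2.5) = 6.506908 / 81 = 0.0803.

0.0803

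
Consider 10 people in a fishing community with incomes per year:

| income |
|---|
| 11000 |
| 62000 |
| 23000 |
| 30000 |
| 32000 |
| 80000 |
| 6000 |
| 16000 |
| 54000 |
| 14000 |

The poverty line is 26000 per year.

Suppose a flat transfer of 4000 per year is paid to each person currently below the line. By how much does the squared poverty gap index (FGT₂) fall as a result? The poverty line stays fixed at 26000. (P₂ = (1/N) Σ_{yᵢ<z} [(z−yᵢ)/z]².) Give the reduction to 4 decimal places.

0.0593

Before: below the line — 6000, 11000, 14000, 16000, 23000; squared poverty gap index (FGT₂) = 0.129882.
After the 4000 transfer: below the line — 10000, 15000, 18000, 20000; squared poverty gap index (FGT₂) = 0.070562.
Reduction = 0.129882 − 0.070562 = 0.0593.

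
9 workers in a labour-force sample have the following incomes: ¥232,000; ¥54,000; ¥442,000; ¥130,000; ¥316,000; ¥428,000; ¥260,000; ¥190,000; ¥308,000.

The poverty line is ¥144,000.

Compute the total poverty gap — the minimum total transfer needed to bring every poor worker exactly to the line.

¥104,000

Incomes under z: ¥54,000, ¥130,000 (q = 2 of N = 9).
Individual gaps: 144000−54000 = 90000; 144000−130000 = 14000.
Aggregate gap = ¥104,000.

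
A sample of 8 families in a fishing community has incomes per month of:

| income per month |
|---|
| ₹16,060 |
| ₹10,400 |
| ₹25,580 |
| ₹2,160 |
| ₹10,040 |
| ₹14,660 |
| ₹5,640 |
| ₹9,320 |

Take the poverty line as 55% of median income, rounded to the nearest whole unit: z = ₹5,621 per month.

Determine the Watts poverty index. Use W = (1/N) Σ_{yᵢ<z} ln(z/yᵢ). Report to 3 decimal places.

0.120

Below the line: ₹2,160 (q = 1 of N = 8).
ln(z/y) terms: ln(5621/2160) = 0.9564.
W = 0.956401 / 8 = 0.120.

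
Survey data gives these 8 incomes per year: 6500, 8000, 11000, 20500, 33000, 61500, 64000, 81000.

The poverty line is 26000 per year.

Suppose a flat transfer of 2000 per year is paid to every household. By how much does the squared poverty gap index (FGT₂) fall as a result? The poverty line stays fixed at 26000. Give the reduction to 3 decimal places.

0.040

Before: below the line — 6500, 8000, 11000, 20500; squared poverty gap index (FGT₂) = 0.17742.
After the 2000 transfer: below the line — 8500, 10000, 13000, 22500; squared poverty gap index (FGT₂) = 0.13748.
Reduction = 0.17742 − 0.13748 = 0.040.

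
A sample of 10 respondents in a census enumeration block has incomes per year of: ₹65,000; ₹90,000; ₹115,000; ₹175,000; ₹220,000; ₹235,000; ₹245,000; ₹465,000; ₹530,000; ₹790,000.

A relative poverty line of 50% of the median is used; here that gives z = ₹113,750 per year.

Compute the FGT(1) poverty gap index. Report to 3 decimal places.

0.064

Poor units: ₹65,000, ₹90,000 (q = 2 of N = 10).
Shortfall ratios: (113750−65000)/113750 = 0.4286; (113750−90000)/113750 = 0.2088.
Sum of shortfalls = 0.637363; P₁ averages over all N: 0.637363 / 10 = 0.064.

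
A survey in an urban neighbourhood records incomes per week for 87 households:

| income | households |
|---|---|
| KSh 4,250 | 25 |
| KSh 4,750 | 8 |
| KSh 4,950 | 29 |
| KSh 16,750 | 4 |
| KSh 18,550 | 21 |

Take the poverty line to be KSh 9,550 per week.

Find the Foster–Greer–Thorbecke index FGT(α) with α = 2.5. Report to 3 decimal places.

Poor units: 25×KSh 4,250, 8×KSh 4,750, 29×KSh 4,950 (q = 62 of N = 87).
Normalized shortfalls: (9550−4250)/9550 = 0.5550 (×25); (9550−4750)/9550 = 0.5026 (×8); (9550−4950)/9550 = 0.4817 (×29).
Raised to α = 2.5: 0.22945 (×25); 0.17910 (×8); 0.16102 (×29).
Sum = 11.838605; FGT(2.5) = 11.838605 / 87 = 0.136.

0.136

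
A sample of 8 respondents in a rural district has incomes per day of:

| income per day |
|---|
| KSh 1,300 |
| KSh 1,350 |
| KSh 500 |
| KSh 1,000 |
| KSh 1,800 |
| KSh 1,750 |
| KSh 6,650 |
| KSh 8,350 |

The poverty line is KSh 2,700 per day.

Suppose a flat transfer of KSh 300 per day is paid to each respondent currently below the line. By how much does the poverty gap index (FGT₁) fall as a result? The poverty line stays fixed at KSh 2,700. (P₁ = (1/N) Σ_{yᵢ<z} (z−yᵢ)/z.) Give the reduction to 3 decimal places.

0.083

Before: below the line — KSh 500, KSh 1,000, KSh 1,300, KSh 1,350, KSh 1,750, KSh 1,800; poverty gap index (FGT₁) = 0.39352.
After the KSh 300 transfer: below the line — KSh 800, KSh 1,300, KSh 1,600, KSh 1,650, KSh 2,050, KSh 2,100; poverty gap index (FGT₁) = 0.31019.
Reduction = 0.39352 − 0.31019 = 0.083.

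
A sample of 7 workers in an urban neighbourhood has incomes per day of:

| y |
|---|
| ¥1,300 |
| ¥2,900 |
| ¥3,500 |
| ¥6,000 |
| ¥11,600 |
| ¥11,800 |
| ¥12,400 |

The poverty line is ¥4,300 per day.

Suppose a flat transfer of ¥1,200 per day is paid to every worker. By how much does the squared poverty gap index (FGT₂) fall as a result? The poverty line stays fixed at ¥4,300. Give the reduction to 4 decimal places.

0.0643

Before: below the line — ¥1,300, ¥2,900, ¥3,500; squared poverty gap index (FGT₂) = 0.089624.
After the ¥1,200 transfer: below the line — ¥2,500, ¥4,100; squared poverty gap index (FGT₂) = 0.025342.
Reduction = 0.089624 − 0.025342 = 0.0643.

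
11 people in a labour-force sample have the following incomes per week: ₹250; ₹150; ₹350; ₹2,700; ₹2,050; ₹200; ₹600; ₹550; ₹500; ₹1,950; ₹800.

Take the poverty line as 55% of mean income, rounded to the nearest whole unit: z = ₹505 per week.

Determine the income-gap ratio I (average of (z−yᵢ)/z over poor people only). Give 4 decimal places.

0.4257

Incomes under z: ₹150, ₹200, ₹250, ₹350, ₹500 (q = 5 of N = 11).
Shortfall ratios (z−y)/z: 0.7030, 0.6040, 0.5050, 0.3069, 0.0099; sum = 2.128713.
The income-gap ratio divides by q (the poor only): 2.128713 / 5 = 0.4257.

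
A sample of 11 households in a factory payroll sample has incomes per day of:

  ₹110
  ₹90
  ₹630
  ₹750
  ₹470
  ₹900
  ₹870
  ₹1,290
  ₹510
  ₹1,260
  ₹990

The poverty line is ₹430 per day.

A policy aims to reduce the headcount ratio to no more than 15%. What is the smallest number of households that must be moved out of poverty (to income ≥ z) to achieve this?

2 of the 11 households are poor, so H = 2/11 = 0.182.
A headcount ratio of at most 15% allows at most ⌊0.15 × 11⌋ = 1 poor households.
So at least 2 − 1 = 1 must be lifted.

1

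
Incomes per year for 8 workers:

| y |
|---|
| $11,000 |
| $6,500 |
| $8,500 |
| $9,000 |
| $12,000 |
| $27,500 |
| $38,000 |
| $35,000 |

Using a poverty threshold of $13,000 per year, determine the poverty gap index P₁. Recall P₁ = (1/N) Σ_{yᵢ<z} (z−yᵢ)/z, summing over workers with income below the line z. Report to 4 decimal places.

Incomes under z: $6,500, $8,500, $9,000, $11,000, $12,000 (q = 5 of N = 8).
Shortfall ratios: (13000−6500)/13000 = 0.5000; (13000−8500)/13000 = 0.3462; (13000−9000)/13000 = 0.3077; (13000−11000)/13000 = 0.1538; (13000−12000)/13000 = 0.0769.
Sum of shortfalls = 1.384615; P₁ averages over all N: 1.384615 / 8 = 0.1731.

0.1731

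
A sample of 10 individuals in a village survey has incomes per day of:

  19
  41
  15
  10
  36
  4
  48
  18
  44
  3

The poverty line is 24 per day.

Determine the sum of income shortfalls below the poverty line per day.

75

Below the line: 3, 4, 10, 15, 18, 19 (q = 6 of N = 10).
Individual gaps: 24−3 = 21; 24−4 = 20; 24−10 = 14; 24−15 = 9; 24−18 = 6; 24−19 = 5.
Aggregate gap = 75.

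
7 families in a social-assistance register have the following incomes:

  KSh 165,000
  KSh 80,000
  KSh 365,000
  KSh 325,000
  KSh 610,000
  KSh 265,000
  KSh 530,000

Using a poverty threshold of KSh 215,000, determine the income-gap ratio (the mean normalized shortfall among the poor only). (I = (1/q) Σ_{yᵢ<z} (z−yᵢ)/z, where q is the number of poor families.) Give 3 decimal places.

0.430

Below z: KSh 80,000, KSh 165,000 (q = 2 of N = 7).
Shortfall ratios (z−y)/z: 0.6279, 0.2326; sum = 0.860465.
I averages over the q = 2 poor units only: 0.860465 / 2 = 0.430.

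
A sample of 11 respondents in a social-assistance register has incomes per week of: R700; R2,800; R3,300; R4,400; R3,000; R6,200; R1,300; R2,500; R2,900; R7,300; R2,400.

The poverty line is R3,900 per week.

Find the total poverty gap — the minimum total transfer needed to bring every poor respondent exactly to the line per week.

Below z: R700, R1,300, R2,400, R2,500, R2,800, R2,900, R3,000, R3,300 (q = 8 of N = 11).
Individual gaps: 3900−700 = 3200; 3900−1300 = 2600; 3900−2400 = 1500; 3900−2500 = 1400; 3900−2800 = 1100; 3900−2900 = 1000; 3900−3000 = 900; 3900−3300 = 600.
Aggregate gap = R12,300.

R12,300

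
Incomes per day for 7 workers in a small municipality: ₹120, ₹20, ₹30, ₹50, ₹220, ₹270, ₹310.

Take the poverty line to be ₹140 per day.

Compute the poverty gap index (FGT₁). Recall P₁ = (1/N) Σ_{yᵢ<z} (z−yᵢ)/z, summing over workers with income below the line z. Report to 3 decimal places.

Below z: ₹20, ₹30, ₹50, ₹120 (q = 4 of N = 7).
Normalized shortfalls: (140−20)/140 = 0.8571; (140−30)/140 = 0.7857; (140−50)/140 = 0.6429; (140−120)/140 = 0.1429.
Sum of shortfalls = 2.428571; P₁ averages over all N: 2.428571 / 7 = 0.347.

0.347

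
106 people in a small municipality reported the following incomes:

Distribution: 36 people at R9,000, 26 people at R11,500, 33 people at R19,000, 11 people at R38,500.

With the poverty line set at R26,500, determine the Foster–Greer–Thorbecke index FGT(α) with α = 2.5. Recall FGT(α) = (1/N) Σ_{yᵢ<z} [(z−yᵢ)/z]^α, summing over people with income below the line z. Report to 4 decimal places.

Below the line: 36×R9,000, 26×R11,500, 33×R19,000 (q = 95 of N = 106).
Shortfall ratios: (26500−9000)/26500 = 0.6604 (×36); (26500−11500)/26500 = 0.5660 (×26); (26500−19000)/26500 = 0.2830 (×33).
Raised to α = 2.5: 0.35439 (×36); 0.24105 (×26); 0.04261 (×33).
Sum = 20.431619; FGT(2.5) = 20.431619 / 106 = 0.1928.

0.1928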